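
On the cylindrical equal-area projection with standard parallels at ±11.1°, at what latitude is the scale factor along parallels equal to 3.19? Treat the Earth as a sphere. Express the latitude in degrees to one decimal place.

For cylindrical equal-area with standard parallel φ₀, h = cos φ / cos φ₀ and k = cos φ₀ / cos φ, so h·k = 1.
k = cos φ₀ / cos φ = 3.19  ⇒  cos φ = cos 11.1° / 3.19 = 0.3076.
φ = arccos(0.3076) ≈ 72.1°.

72.1°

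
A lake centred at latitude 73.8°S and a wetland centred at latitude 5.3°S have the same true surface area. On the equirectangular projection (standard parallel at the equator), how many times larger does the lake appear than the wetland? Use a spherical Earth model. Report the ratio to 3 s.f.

3.57

Plate carrée maps x = Rλ, y = Rφ. The meridian scale is h = 1 and the parallel scale is k = 1/cos φ = sec φ.
Areal scale at 73.8°: h·k = 1.000 × 3.584 = 3.584.
Areal scale at 5.3°: h·k = 1.000 × 1.004 = 1.004.
Ratio = 3.584/1.004 ≈ 3.57.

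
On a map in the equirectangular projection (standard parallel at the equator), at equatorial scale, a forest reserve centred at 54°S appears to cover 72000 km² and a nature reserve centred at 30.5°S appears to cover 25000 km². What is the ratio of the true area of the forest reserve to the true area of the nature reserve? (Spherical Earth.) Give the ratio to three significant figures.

Plate carrée has h = 1 and k = sec φ, giving areal scale sec φ; true area = (apparent area) · cos φ.
True area of forest reserve: 72000 × cos(54°) = 72000 × 0.5878 = 42320 km².
True area of nature reserve: 25000 × cos(30.5°) = 25000 × 0.8616 = 21540 km².
Ratio = 42320 / 21540 ≈ 1.96.

1.96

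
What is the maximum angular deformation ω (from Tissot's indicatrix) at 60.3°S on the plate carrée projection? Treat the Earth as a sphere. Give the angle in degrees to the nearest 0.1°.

Plate carrée maps x = Rλ, y = Rφ. The meridian scale is h = 1 and the parallel scale is k = 1/cos φ = sec φ.
At 60.3°: h = 1.000, k = 2.018; principal scales a = 2.018, b = 1.000.
sin(ω/2) = (a − b)/(a + b) = 1.018/3.018 = 0.3374, so ω = 2 arcsin(0.3374) ≈ 39.4°.

39.4°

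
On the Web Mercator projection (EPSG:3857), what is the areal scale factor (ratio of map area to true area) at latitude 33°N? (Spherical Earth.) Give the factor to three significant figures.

1.42

For Mercator, h = k = sec φ (a conformal cylindrical projection has a single point scale, 1/cos φ).
Areal scale = k² = sec²φ = 1/cos²(33°) = 1/0.8387² = 1.422.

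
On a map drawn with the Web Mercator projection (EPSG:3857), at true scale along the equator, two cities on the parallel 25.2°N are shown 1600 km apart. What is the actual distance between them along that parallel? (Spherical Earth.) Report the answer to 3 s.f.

For Mercator, h = k = sec φ (a conformal cylindrical projection has a single point scale, 1/cos φ).
Along the parallel at 25.2°, map distances are exaggerated by k = sec 25.2° = 1.105.
True distance = 1600 / 1.105 = 1600 × cos 25.2° ≈ 1450 km.

1450 km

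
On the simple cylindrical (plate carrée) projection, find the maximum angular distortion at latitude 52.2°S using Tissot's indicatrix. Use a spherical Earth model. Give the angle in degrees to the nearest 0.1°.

For the equirectangular projection with φ₀ = 0 (plate carrée), h = 1 along meridians and k = sec φ along parallels.
At 52.2°: h = 1.000, k = 1.632; principal scales a = 1.632, b = 1.000.
sin(ω/2) = (a − b)/(a + b) = 0.6316/2.632 = 0.2400, so ω = 2 arcsin(0.2400) ≈ 27.8°.

27.8°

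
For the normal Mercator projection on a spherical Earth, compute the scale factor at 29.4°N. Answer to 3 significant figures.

The Mercator projection is conformal; its linear scale factor is the same in every direction and equals sec φ = 1/cos φ.
k = 1/cos 29.4° = 1/0.8712 = 1.148.

1.15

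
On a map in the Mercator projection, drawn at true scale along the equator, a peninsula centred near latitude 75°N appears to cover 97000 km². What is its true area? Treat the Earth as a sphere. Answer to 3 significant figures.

6500 km²

For Mercator, h = k = sec φ (a conformal cylindrical projection has a single point scale, 1/cos φ).
Areal scale = k² = sec²φ = 1/cos²(75°) = 1/0.2588² = 14.93.
True area = apparent / (areal scale) = 97000 / 14.93 ≈ 6500 km².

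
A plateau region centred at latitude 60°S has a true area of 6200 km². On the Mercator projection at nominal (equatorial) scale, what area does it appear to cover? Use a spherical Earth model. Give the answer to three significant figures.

24800 km²

The Mercator projection is conformal; its linear scale factor is the same in every direction and equals sec φ = 1/cos φ.
Areal scale = k² = sec²φ = 1/cos²(60°) = 1/0.5000² = 4.000.
Apparent area = 6200 × 4.000 ≈ 24800 km².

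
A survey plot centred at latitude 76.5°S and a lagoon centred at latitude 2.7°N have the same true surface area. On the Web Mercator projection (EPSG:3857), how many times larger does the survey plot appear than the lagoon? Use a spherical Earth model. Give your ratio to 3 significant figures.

18.3

On Mercator, area is exaggerated by sec²φ = 1/cos²φ.
At 76.5°: sec²(76.5°) = 1/0.2334² = 18.35.
At 2.7°: sec²(2.7°) = 1/0.9989² = 1.002.
Ratio = 18.35/1.002 = cos²(2.7°)/cos²(76.5°) ≈ 18.3.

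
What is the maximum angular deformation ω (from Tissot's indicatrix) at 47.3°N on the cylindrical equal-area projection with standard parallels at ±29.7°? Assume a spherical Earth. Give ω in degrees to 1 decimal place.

A cylindrical equal-area projection with standard parallel φ₀ has meridian scale h = cos φ / cos φ₀ and parallel scale k = cos φ₀ / cos φ (so areas are preserved, h·k = 1).
At 47.3°: h = 0.7807, k = 1.281; principal scales a = 1.281, b = 0.7807.
sin(ω/2) = (a − b)/(a + b) = 0.5001/2.062 = 0.2426, so ω = 2 arcsin(0.2426) ≈ 28.1°.

28.1°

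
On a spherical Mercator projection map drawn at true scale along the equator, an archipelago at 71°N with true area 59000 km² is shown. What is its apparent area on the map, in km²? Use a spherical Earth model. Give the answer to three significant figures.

557000 km²

For Mercator, h = k = sec φ (a conformal cylindrical projection has a single point scale, 1/cos φ).
Areal scale = k² = sec²φ = 1/cos²(71°) = 1/0.3256² = 9.434.
Apparent area = 59000 × 9.434 ≈ 557000 km².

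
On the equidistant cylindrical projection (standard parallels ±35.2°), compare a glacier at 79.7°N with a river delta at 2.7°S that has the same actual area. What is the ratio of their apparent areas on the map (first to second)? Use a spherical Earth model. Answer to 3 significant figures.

5.59

With standard parallel φ₀ = 35.2°, the equirectangular projection gives x = Rλ cos φ₀, y = Rφ, so h = 1 and k = cos 35.2° / cos φ.
Areal scale at 79.7°: h·k = 1.000 × 4.570 = 4.570.
Areal scale at 2.7°: h·k = 1.000 × 0.8181 = 0.8181.
Ratio = 4.570/0.8181 ≈ 5.59.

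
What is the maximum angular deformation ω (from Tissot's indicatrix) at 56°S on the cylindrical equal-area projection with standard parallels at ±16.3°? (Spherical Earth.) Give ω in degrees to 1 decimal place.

For cylindrical equal-area with standard parallel φ₀, h = cos φ / cos φ₀ and k = cos φ₀ / cos φ, so h·k = 1.
At 56°: h = 0.5826, k = 1.716; principal scales a = 1.716, b = 0.5826.
sin(ω/2) = (a − b)/(a + b) = 1.134/2.299 = 0.4932, so ω = 2 arcsin(0.4932) ≈ 59.1°.

59.1°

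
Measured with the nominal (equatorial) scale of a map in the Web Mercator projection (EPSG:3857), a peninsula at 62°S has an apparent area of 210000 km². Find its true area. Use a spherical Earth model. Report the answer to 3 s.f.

The Mercator projection is conformal; its linear scale factor is the same in every direction and equals sec φ = 1/cos φ.
Areal scale = k² = sec²φ = 1/cos²(62°) = 1/0.4695² = 4.537.
True area = apparent / (areal scale) = 210000 / 4.537 ≈ 46300 km².

46300 km²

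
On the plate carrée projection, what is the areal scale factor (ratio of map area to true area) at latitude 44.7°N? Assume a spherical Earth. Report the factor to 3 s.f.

1.41

For the equirectangular projection with φ₀ = 0 (plate carrée), h = 1 along meridians and k = sec φ along parallels.
Areal scale = h·k = 1 × sec φ; at 44.7°, h = 1.000, k = 1.407, so h·k = 1.407.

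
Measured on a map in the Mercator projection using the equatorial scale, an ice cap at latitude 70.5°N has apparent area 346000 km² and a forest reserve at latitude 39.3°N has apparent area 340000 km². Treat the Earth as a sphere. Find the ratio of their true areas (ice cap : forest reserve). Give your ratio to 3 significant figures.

Since Mercator area scale is 1/cos²φ, the true area equals the apparent area multiplied by cos²φ.
True area of ice cap: 346000 × cos²(70.5°) = 346000 × 0.1114 = 38550 km².
True area of forest reserve: 340000 × cos²(39.3°) = 340000 × 0.5988 = 203600 km².
Ratio = 38550 / 203600 ≈ 0.189.

0.189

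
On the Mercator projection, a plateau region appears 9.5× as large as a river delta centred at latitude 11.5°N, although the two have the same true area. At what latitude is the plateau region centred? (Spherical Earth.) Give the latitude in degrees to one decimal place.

71.5°

On Mercator, (apparent₁)/(apparent₂) = sec²φ₁ / sec²φ₂ when true areas are equal.
cos²φ₂ / cos²φ₁ = 9.5  ⇒  cos φ₁ = cos 11.5° / √9.5 = 0.9799/3.082 = 0.3179.
φ₁ = arccos(0.3179) ≈ 71.5°.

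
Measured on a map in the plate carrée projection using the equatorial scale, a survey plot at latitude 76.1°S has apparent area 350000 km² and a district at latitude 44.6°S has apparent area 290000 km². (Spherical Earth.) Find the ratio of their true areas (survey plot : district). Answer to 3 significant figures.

Plate carrée has h = 1 and k = sec φ, giving areal scale sec φ; true area = (apparent area) · cos φ.
True area of survey plot: 350000 × cos(76.1°) = 350000 × 0.2402 = 84080 km².
True area of district: 290000 × cos(44.6°) = 290000 × 0.7120 = 206500 km².
Ratio = 84080 / 206500 ≈ 0.407.

0.407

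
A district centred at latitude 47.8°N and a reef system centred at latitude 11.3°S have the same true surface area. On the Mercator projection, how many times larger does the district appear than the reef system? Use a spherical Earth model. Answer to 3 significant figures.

On Mercator, area is exaggerated by sec²φ = 1/cos²φ.
At 47.8°: sec²(47.8°) = 1/0.6717² = 2.216.
At 11.3°: sec²(11.3°) = 1/0.9806² = 1.040.
Ratio = 2.216/1.040 = cos²(11.3°)/cos²(47.8°) ≈ 2.13.

2.13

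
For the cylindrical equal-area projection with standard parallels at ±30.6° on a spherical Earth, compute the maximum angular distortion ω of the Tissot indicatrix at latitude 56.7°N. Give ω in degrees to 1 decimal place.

A cylindrical equal-area projection with standard parallel φ₀ has meridian scale h = cos φ / cos φ₀ and parallel scale k = cos φ₀ / cos φ (so areas are preserved, h·k = 1).
At 56.7°: h = 0.6378, k = 1.568; principal scales a = 1.568, b = 0.6378.
sin(ω/2) = (a − b)/(a + b) = 0.9299/2.206 = 0.4216, so ω = 2 arcsin(0.4216) ≈ 49.9°.

49.9°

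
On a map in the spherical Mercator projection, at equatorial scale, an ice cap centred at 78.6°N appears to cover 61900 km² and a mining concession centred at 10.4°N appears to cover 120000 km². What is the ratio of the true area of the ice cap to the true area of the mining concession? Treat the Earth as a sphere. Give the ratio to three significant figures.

0.0208

Since Mercator area scale is 1/cos²φ, the true area equals the apparent area multiplied by cos²φ.
True area of ice cap: 61900 × cos²(78.6°) = 61900 × 0.03907 = 2418 km².
True area of mining concession: 120000 × cos²(10.4°) = 120000 × 0.9674 = 116100 km².
Ratio = 2418 / 116100 ≈ 0.0208.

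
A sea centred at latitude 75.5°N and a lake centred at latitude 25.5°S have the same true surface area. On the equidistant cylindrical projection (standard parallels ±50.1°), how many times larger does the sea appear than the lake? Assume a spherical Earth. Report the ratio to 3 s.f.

3.60

In the equirectangular projection with standard parallel φ₀ = 50.1° (x = Rλ cos φ₀, y = Rφ), meridians are true-scale (h = 1) and the parallel scale is k = cos φ₀ / cos φ.
Areal scale at 75.5°: h·k = 1.000 × 2.562 = 2.562.
Areal scale at 25.5°: h·k = 1.000 × 0.7107 = 0.7107.
Ratio = 2.562/0.7107 ≈ 3.60.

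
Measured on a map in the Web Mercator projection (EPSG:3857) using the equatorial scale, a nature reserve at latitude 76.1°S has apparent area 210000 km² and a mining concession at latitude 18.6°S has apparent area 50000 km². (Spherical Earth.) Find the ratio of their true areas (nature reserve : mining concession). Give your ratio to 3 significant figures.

0.270

Since Mercator area scale is 1/cos²φ, the true area equals the apparent area multiplied by cos²φ.
True area of nature reserve: 210000 × cos²(76.1°) = 210000 × 0.05771 = 12120 km².
True area of mining concession: 50000 × cos²(18.6°) = 50000 × 0.8983 = 44910 km².
Ratio = 12120 / 44910 ≈ 0.270.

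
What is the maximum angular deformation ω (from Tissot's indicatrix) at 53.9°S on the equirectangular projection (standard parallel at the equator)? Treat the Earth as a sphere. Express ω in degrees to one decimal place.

For the equirectangular projection with φ₀ = 0 (plate carrée), h = 1 along meridians and k = sec φ along parallels.
At 53.9°: h = 1.000, k = 1.697; principal scales a = 1.697, b = 1.000.
sin(ω/2) = (a − b)/(a + b) = 0.6972/2.697 = 0.2585, so ω = 2 arcsin(0.2585) ≈ 30.0°.

30.0°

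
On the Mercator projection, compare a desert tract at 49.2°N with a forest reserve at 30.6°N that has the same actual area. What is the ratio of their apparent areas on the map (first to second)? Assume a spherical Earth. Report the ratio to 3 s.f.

1.74

Mercator is conformal with k = sec φ, so areal scale = k² = sec²φ.
At 49.2°: sec²(49.2°) = 1/0.6534² = 2.342.
At 30.6°: sec²(30.6°) = 1/0.8607² = 1.350.
Ratio = 2.342/1.350 = cos²(30.6°)/cos²(49.2°) ≈ 1.74.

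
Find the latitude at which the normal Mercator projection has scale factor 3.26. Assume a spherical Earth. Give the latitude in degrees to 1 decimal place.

Mercator scale is k = sec φ = 1/cos φ.
1/cos φ = 3.26  ⇒  cos φ = 0.3067  ⇒  φ = arccos(0.3067) ≈ 72.1°.

72.1°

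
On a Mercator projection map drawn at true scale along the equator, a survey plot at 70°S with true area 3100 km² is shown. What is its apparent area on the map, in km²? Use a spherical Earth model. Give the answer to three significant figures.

For Mercator, h = k = sec φ (a conformal cylindrical projection has a single point scale, 1/cos φ).
Areal scale = k² = sec²φ = 1/cos²(70°) = 1/0.3420² = 8.549.
Apparent area = 3100 × 8.549 ≈ 26500 km².

26500 km²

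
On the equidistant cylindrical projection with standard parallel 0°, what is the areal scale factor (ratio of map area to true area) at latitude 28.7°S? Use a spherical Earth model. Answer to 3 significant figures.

Plate carrée maps x = Rλ, y = Rφ. The meridian scale is h = 1 and the parallel scale is k = 1/cos φ = sec φ.
Areal scale = h·k = 1 × sec φ; at 28.7°, h = 1.000, k = 1.140, so h·k = 1.140.

1.14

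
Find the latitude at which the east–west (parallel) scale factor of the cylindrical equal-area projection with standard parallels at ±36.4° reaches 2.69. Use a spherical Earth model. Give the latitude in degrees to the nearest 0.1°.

Cylindrical equal-area (φ₀ = 36.4°): h = cos φ / cos 36.4° along meridians, k = cos 36.4° / cos φ along parallels; h·k = 1.
k = cos φ₀ / cos φ = 2.69  ⇒  cos φ = cos 36.4° / 2.69 = 0.2992.
φ = arccos(0.2992) ≈ 72.6°.

72.6°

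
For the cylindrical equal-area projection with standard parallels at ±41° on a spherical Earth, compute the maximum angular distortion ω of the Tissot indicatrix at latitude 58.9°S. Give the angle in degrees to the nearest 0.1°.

For cylindrical equal-area with standard parallel φ₀, h = cos φ / cos φ₀ and k = cos φ₀ / cos φ, so h·k = 1.
At 58.9°: h = 0.6844, k = 1.461; principal scales a = 1.461, b = 0.6844.
sin(ω/2) = (a − b)/(a + b) = 0.7767/2.146 = 0.3620, so ω = 2 arcsin(0.3620) ≈ 42.4°.

42.4°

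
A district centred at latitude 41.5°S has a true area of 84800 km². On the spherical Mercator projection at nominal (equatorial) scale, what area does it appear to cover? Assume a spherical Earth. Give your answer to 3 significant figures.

151000 km²

Mercator is conformal, so the point scale is isotropic: h = k = sec φ = 1/cos φ.
Areal scale = k² = sec²φ = 1/cos²(41.5°) = 1/0.7490² = 1.783.
Apparent area = 84800 × 1.783 ≈ 151000 km².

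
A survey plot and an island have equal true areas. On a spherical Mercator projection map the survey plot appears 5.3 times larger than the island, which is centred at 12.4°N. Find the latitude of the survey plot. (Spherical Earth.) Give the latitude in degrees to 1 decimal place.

64.9°

For equal true areas on Mercator, apparent areas scale as sec²φ, so the ratio is cos²φ₂ / cos²φ₁.
cos²φ₂ / cos²φ₁ = 5.3  ⇒  cos φ₁ = cos 12.4° / √5.3 = 0.9767/2.302 = 0.4242.
φ₁ = arccos(0.4242) ≈ 64.9°.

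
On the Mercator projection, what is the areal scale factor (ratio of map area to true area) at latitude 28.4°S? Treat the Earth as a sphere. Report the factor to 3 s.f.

1.29

Mercator is conformal, so the point scale is isotropic: h = k = sec φ = 1/cos φ.
Areal scale = k² = sec²φ = 1/cos²(28.4°) = 1/0.8796² = 1.292.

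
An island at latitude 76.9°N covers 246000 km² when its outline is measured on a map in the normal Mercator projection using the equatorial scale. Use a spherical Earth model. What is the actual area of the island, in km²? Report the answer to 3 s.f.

12600 km²

For Mercator, h = k = sec φ (a conformal cylindrical projection has a single point scale, 1/cos φ).
Areal scale = k² = sec²φ = 1/cos²(76.9°) = 1/0.2267² = 19.47.
True area = apparent / (areal scale) = 246000 / 19.47 ≈ 12600 km².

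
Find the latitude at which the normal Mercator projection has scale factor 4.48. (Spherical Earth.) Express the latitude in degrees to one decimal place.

Mercator scale is k = sec φ = 1/cos φ.
1/cos φ = 4.48  ⇒  cos φ = 0.2232  ⇒  φ = arccos(0.2232) ≈ 77.1°.

77.1°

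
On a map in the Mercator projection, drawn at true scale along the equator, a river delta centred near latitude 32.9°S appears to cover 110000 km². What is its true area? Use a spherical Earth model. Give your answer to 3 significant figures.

77500 km²

The Mercator projection is conformal; its linear scale factor is the same in every direction and equals sec φ = 1/cos φ.
Areal scale = k² = sec²φ = 1/cos²(32.9°) = 1/0.8396² = 1.419.
True area = apparent / (areal scale) = 110000 / 1.419 ≈ 77500 km².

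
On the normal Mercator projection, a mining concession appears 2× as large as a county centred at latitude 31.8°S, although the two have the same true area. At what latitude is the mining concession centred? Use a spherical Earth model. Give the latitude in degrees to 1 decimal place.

53.1°

On Mercator, (apparent₁)/(apparent₂) = sec²φ₁ / sec²φ₂ when true areas are equal.
cos²φ₂ / cos²φ₁ = 2  ⇒  cos φ₁ = cos 31.8° / √2 = 0.8499/1.414 = 0.6010.
φ₁ = arccos(0.6010) ≈ 53.1°.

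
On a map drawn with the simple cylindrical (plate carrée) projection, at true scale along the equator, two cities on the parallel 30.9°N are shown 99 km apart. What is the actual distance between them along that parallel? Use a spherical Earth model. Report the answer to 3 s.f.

84.9 km

For the equirectangular projection with φ₀ = 0 (plate carrée), h = 1 along meridians and k = sec φ along parallels.
Along the parallel at 30.9°, map distances are exaggerated by k = sec 30.9° = 1.165.
True distance = 99 / 1.165 = 99 × cos 30.9° ≈ 84.9 km.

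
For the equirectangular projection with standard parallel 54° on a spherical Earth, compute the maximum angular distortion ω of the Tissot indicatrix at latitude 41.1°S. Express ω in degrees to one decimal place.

The equidistant cylindrical projection with φ₀ = 54° has h = 1 (meridians true) and k = cos φ₀ / cos φ along parallels.
At 41.1°: h = 1.000, k = 0.7800; principal scales a = 1.000, b = 0.7800.
sin(ω/2) = (a − b)/(a + b) = 0.2200/1.780 = 0.1236, so ω = 2 arcsin(0.1236) ≈ 14.2°.

14.2°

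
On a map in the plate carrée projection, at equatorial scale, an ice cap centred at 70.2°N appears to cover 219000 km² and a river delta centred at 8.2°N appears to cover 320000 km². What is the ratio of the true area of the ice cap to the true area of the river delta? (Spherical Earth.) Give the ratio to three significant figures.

On the plate carrée, areal scale = h·k = 1 × sec φ, so true area = apparent × cos φ.
True area of ice cap: 219000 × cos(70.2°) = 219000 × 0.3387 = 74180 km².
True area of river delta: 320000 × cos(8.2°) = 320000 × 0.9898 = 316700 km².
Ratio = 74180 / 316700 ≈ 0.234.

0.234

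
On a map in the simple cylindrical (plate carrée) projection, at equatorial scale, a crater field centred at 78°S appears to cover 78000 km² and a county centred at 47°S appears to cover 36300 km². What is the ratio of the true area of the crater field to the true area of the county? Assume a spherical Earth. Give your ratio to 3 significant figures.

0.655

On the plate carrée, areal scale = h·k = 1 × sec φ, so true area = apparent × cos φ.
True area of crater field: 78000 × cos(78°) = 78000 × 0.2079 = 16220 km².
True area of county: 36300 × cos(47°) = 36300 × 0.6820 = 24760 km².
Ratio = 16220 / 24760 ≈ 0.655.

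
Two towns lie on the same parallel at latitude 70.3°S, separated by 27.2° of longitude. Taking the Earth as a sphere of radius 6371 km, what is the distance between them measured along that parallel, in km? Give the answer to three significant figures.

Arc length along a parallel = R cos φ · Δλ (with Δλ in radians).
= 6371 × cos 70.3° × (27.2° × π/180) = 6371 × 0.3371 × 0.4747 ≈ 1020 km.

1020 km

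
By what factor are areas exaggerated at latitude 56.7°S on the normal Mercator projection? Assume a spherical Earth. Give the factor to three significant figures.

3.32

For Mercator, h = k = sec φ (a conformal cylindrical projection has a single point scale, 1/cos φ).
Areal scale = k² = sec²φ = 1/cos²(56.7°) = 1/0.5490² = 3.318.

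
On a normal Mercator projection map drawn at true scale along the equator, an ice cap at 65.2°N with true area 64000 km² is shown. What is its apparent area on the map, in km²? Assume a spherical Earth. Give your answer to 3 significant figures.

364000 km²

The Mercator projection is conformal; its linear scale factor is the same in every direction and equals sec φ = 1/cos φ.
Areal scale = k² = sec²φ = 1/cos²(65.2°) = 1/0.4195² = 5.684.
Apparent area = 64000 × 5.684 ≈ 364000 km².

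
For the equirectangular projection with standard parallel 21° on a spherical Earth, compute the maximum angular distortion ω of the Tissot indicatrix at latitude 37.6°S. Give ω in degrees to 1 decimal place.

9.4°

In the equirectangular projection with standard parallel φ₀ = 21° (x = Rλ cos φ₀, y = Rφ), meridians are true-scale (h = 1) and the parallel scale is k = cos φ₀ / cos φ.
At 37.6°: h = 1.000, k = 1.178; principal scales a = 1.178, b = 1.000.
sin(ω/2) = (a − b)/(a + b) = 0.1783/2.178 = 0.08187, so ω = 2 arcsin(0.08187) ≈ 9.4°.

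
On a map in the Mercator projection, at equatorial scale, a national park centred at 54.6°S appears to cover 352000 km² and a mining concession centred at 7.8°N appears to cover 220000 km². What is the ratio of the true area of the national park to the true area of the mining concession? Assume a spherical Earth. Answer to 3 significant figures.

0.547

Mercator's areal exaggeration is sec²φ; hence true area = (apparent area) · cos²φ.
True area of national park: 352000 × cos²(54.6°) = 352000 × 0.3356 = 118100 km².
True area of mining concession: 220000 × cos²(7.8°) = 220000 × 0.9816 = 215900 km².
Ratio = 118100 / 215900 ≈ 0.547.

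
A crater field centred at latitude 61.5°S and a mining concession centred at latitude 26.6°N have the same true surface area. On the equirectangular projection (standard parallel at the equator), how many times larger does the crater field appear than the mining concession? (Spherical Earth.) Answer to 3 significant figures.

Plate carrée maps x = Rλ, y = Rφ. The meridian scale is h = 1 and the parallel scale is k = 1/cos φ = sec φ.
Areal scale at 61.5°: h·k = 1.000 × 2.096 = 2.096.
Areal scale at 26.6°: h·k = 1.000 × 1.118 = 1.118.
Ratio = 2.096/1.118 ≈ 1.87.

1.87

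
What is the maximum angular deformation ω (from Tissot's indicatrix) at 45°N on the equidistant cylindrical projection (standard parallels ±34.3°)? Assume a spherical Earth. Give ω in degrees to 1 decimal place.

The equidistant cylindrical projection with φ₀ = 34.3° has h = 1 (meridians true) and k = cos φ₀ / cos φ along parallels.
At 45°: h = 1.000, k = 1.168; principal scales a = 1.168, b = 1.000.
sin(ω/2) = (a − b)/(a + b) = 0.1683/2.168 = 0.07761, so ω = 2 arcsin(0.07761) ≈ 8.9°.

8.9°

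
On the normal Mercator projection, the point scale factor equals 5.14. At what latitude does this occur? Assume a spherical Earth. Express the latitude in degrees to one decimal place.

78.8°

Mercator scale is k = sec φ = 1/cos φ.
1/cos φ = 5.14  ⇒  cos φ = 0.1946  ⇒  φ = arccos(0.1946) ≈ 78.8°.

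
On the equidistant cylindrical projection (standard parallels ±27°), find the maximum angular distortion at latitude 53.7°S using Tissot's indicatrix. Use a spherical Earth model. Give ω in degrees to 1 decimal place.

In the equirectangular projection with standard parallel φ₀ = 27° (x = Rλ cos φ₀, y = Rφ), meridians are true-scale (h = 1) and the parallel scale is k = cos φ₀ / cos φ.
At 53.7°: h = 1.000, k = 1.505; principal scales a = 1.505, b = 1.000.
sin(ω/2) = (a − b)/(a + b) = 0.5050/2.505 = 0.2016, so ω = 2 arcsin(0.2016) ≈ 23.3°.

23.3°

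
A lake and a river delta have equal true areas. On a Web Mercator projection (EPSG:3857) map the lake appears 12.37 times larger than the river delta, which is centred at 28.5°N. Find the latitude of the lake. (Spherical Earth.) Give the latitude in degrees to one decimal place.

75.5°

For equal true areas on Mercator, apparent areas scale as sec²φ, so the ratio is cos²φ₂ / cos²φ₁.
cos²φ₂ / cos²φ₁ = 12.37  ⇒  cos φ₁ = cos 28.5° / √12.37 = 0.8788/3.517 = 0.2499.
φ₁ = arccos(0.2499) ≈ 75.5°.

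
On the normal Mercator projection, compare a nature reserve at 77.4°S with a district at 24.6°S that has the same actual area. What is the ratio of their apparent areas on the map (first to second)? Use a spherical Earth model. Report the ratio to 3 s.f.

17.4

Mercator is conformal with k = sec φ, so areal scale = k² = sec²φ.
At 77.4°: sec²(77.4°) = 1/0.2181² = 21.01.
At 24.6°: sec²(24.6°) = 1/0.9092² = 1.210.
Ratio = 21.01/1.210 = cos²(24.6°)/cos²(77.4°) ≈ 17.4.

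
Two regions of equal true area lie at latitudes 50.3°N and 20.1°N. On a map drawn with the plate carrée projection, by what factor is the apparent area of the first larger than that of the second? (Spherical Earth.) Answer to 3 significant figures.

For the equirectangular projection with φ₀ = 0 (plate carrée), h = 1 along meridians and k = sec φ along parallels.
Areal scale at 50.3°: h·k = 1.000 × 1.566 = 1.566.
Areal scale at 20.1°: h·k = 1.000 × 1.065 = 1.065.
Ratio = 1.566/1.065 ≈ 1.47.

1.47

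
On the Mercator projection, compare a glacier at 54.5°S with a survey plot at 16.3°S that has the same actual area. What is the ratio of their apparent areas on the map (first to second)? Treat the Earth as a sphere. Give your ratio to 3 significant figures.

Mercator areal scale is sec²φ.
At 54.5°: sec²(54.5°) = 1/0.5807² = 2.965.
At 16.3°: sec²(16.3°) = 1/0.9598² = 1.086.
Ratio = 2.965/1.086 = cos²(16.3°)/cos²(54.5°) ≈ 2.73.

2.73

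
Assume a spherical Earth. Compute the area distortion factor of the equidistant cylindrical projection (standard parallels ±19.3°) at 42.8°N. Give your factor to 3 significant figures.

The equidistant cylindrical projection with φ₀ = 19.3° has h = 1 (meridians true) and k = cos φ₀ / cos φ along parallels.
Areal scale = h·k = 1 × cos φ₀ / cos φ; at 42.8°, h = 1.000, k = 1.286, so h·k = 1.286.

1.29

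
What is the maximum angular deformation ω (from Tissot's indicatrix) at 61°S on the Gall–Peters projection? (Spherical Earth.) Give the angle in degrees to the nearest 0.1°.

Gall–Peters is a cylindrical equal-area projection with standard parallels at ±45°. Cylindrical equal-area (φ₀ = 45°): h = cos φ / cos 45° along meridians, k = cos 45° / cos φ along parallels; h·k = 1.
At 61°: h = 0.6856, k = 1.459; principal scales a = 1.459, b = 0.6856.
sin(ω/2) = (a − b)/(a + b) = 0.7729/2.144 = 0.3605, so ω = 2 arcsin(0.3605) ≈ 42.3°.

42.3°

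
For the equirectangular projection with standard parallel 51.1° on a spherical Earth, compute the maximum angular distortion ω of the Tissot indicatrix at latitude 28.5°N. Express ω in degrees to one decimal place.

With standard parallel φ₀ = 51.1°, the equirectangular projection gives x = Rλ cos φ₀, y = Rφ, so h = 1 and k = cos 51.1° / cos φ.
At 28.5°: h = 1.000, k = 0.7146; principal scales a = 1.000, b = 0.7146.
sin(ω/2) = (a − b)/(a + b) = 0.2854/1.715 = 0.1665, so ω = 2 arcsin(0.1665) ≈ 19.2°.

19.2°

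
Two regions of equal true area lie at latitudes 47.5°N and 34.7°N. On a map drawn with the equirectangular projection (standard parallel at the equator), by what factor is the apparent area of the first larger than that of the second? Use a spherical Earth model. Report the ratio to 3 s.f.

Plate carrée maps x = Rλ, y = Rφ. The meridian scale is h = 1 and the parallel scale is k = 1/cos φ = sec φ.
Areal scale at 47.5°: h·k = 1.000 × 1.480 = 1.480.
Areal scale at 34.7°: h·k = 1.000 × 1.216 = 1.216.
Ratio = 1.480/1.216 ≈ 1.22.

1.22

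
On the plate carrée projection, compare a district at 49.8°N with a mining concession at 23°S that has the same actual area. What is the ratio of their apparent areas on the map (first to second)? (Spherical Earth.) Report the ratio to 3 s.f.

For the equirectangular projection with φ₀ = 0 (plate carrée), h = 1 along meridians and k = sec φ along parallels.
Areal scale at 49.8°: h·k = 1.000 × 1.549 = 1.549.
Areal scale at 23°: h·k = 1.000 × 1.086 = 1.086.
Ratio = 1.549/1.086 ≈ 1.43.

1.43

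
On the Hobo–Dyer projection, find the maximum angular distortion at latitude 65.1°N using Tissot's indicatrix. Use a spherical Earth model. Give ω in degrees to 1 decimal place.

68.2°

The Hobo–Dyer projection is cylindrical equal-area with φ₀ = 37.5°. Cylindrical equal-area (φ₀ = 37.5°): h = cos φ / cos 37.5° along meridians, k = cos 37.5° / cos φ along parallels; h·k = 1.
At 65.1°: h = 0.5307, k = 1.884; principal scales a = 1.884, b = 0.5307.
sin(ω/2) = (a − b)/(a + b) = 1.354/2.415 = 0.5605, so ω = 2 arcsin(0.5605) ≈ 68.2°.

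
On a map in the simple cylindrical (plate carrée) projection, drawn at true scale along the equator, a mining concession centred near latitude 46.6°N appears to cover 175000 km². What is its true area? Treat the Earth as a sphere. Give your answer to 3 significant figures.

Plate carrée maps x = Rλ, y = Rφ. The meridian scale is h = 1 and the parallel scale is k = 1/cos φ = sec φ.
Areal scale = h·k = 1 × sec φ; at 46.6°, h = 1.000, k = 1.455, so h·k = 1.455.
True area = apparent / (areal scale) = 175000 / 1.455 ≈ 120000 km².

120000 km²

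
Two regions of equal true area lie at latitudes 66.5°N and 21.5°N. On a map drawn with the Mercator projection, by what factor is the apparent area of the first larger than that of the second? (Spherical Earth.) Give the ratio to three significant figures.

Mercator is conformal with k = sec φ, so areal scale = k² = sec²φ.
At 66.5°: sec²(66.5°) = 1/0.3987² = 6.289.
At 21.5°: sec²(21.5°) = 1/0.9304² = 1.155.
Ratio = 6.289/1.155 = cos²(21.5°)/cos²(66.5°) ≈ 5.44.

5.44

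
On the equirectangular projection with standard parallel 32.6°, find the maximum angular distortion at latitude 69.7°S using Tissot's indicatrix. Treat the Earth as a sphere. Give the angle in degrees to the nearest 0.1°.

In the equirectangular projection with standard parallel φ₀ = 32.6° (x = Rλ cos φ₀, y = Rφ), meridians are true-scale (h = 1) and the parallel scale is k = cos φ₀ / cos φ.
At 69.7°: h = 1.000, k = 2.428; principal scales a = 2.428, b = 1.000.
sin(ω/2) = (a − b)/(a + b) = 1.428/3.428 = 0.4166, so ω = 2 arcsin(0.4166) ≈ 49.2°.

49.2°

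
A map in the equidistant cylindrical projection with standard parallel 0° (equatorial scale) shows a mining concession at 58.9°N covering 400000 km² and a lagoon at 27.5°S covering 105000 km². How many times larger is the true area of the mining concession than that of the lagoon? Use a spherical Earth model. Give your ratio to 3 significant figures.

On the plate carrée, areal scale = h·k = 1 × sec φ, so true area = apparent × cos φ.
True area of mining concession: 400000 × cos(58.9°) = 400000 × 0.5165 = 206600 km².
True area of lagoon: 105000 × cos(27.5°) = 105000 × 0.8870 = 93140 km².
Ratio = 206600 / 93140 ≈ 2.22.

2.22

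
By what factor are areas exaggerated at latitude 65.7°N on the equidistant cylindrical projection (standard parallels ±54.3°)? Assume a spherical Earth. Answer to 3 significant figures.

1.42

The equidistant cylindrical projection with φ₀ = 54.3° has h = 1 (meridians true) and k = cos φ₀ / cos φ along parallels.
Areal scale = h·k = 1 × cos φ₀ / cos φ; at 65.7°, h = 1.000, k = 1.418, so h·k = 1.418.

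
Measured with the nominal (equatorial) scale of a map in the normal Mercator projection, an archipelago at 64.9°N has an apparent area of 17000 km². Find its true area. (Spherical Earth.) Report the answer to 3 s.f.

The Mercator projection is conformal; its linear scale factor is the same in every direction and equals sec φ = 1/cos φ.
Areal scale = k² = sec²φ = 1/cos²(64.9°) = 1/0.4242² = 5.557.
True area = apparent / (areal scale) = 17000 / 5.557 ≈ 3060 km².

3060 km²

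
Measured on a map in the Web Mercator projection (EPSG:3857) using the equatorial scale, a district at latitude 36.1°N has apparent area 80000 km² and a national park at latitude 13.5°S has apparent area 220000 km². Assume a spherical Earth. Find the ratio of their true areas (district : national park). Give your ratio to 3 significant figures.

0.251

Mercator's areal exaggeration is sec²φ; hence true area = (apparent area) · cos²φ.
True area of district: 80000 × cos²(36.1°) = 80000 × 0.6528 = 52230 km².
True area of national park: 220000 × cos²(13.5°) = 220000 × 0.9455 = 208000 km².
Ratio = 52230 / 208000 ≈ 0.251.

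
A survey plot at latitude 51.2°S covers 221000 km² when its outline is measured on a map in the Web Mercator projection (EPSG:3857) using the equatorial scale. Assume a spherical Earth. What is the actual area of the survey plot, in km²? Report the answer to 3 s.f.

86800 km²

Mercator is conformal, so the point scale is isotropic: h = k = sec φ = 1/cos φ.
Areal scale = k² = sec²φ = 1/cos²(51.2°) = 1/0.6266² = 2.547.
True area = apparent / (areal scale) = 221000 / 2.547 ≈ 86800 km².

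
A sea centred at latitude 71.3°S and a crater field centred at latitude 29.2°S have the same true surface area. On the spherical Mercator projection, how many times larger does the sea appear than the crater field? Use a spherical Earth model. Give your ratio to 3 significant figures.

Mercator is conformal with k = sec φ, so areal scale = k² = sec²φ.
At 71.3°: sec²(71.3°) = 1/0.3206² = 9.728.
At 29.2°: sec²(29.2°) = 1/0.8729² = 1.312.
Ratio = 9.728/1.312 = cos²(29.2°)/cos²(71.3°) ≈ 7.41.

7.41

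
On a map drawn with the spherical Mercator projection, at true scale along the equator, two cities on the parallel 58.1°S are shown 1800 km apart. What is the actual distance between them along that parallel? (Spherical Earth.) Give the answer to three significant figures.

For Mercator, h = k = sec φ (a conformal cylindrical projection has a single point scale, 1/cos φ).
Along the parallel at 58.1°, map distances are exaggerated by k = sec 58.1° = 1.892.
True distance = 1800 / 1.892 = 1800 × cos 58.1° ≈ 951 km.

951 km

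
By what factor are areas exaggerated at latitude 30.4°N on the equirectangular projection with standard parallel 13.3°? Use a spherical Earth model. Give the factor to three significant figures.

1.13

The equidistant cylindrical projection with φ₀ = 13.3° has h = 1 (meridians true) and k = cos φ₀ / cos φ along parallels.
Areal scale = h·k = 1 × cos φ₀ / cos φ; at 30.4°, h = 1.000, k = 1.128, so h·k = 1.128.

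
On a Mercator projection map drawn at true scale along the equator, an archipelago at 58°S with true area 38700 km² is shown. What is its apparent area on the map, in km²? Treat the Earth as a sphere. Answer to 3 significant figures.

138000 km²

For Mercator, h = k = sec φ (a conformal cylindrical projection has a single point scale, 1/cos φ).
Areal scale = k² = sec²φ = 1/cos²(58°) = 1/0.5299² = 3.561.
Apparent area = 38700 × 3.561 ≈ 138000 km².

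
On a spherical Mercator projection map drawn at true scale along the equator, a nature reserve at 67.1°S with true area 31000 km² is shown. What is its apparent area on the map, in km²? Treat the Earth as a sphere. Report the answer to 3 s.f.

205000 km²

For Mercator, h = k = sec φ (a conformal cylindrical projection has a single point scale, 1/cos φ).
Areal scale = k² = sec²φ = 1/cos²(67.1°) = 1/0.3891² = 6.604.
Apparent area = 31000 × 6.604 ≈ 205000 km².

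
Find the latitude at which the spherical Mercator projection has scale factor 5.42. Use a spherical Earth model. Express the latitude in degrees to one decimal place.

79.4°

Mercator scale is k = sec φ = 1/cos φ.
1/cos φ = 5.42  ⇒  cos φ = 0.1845  ⇒  φ = arccos(0.1845) ≈ 79.4°.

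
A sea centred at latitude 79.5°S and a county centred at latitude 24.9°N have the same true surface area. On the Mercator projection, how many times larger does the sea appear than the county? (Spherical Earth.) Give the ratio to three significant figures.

24.8

Mercator is conformal with k = sec φ, so areal scale = k² = sec²φ.
At 79.5°: sec²(79.5°) = 1/0.1822² = 30.11.
At 24.9°: sec²(24.9°) = 1/0.9070² = 1.215.
Ratio = 30.11/1.215 = cos²(24.9°)/cos²(79.5°) ≈ 24.8.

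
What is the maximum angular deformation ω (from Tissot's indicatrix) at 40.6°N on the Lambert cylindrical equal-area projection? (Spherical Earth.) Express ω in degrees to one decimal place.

31.2°

The Lambert cylindrical equal-area projection is the cylindrical equal-area projection with its standard parallel at the equator (φ₀ = 0). Cylindrical equal-area (φ₀ = 0°): h = cos φ / cos 0° along meridians, k = cos 0° / cos φ along parallels; h·k = 1.
At 40.6°: h = 0.7593, k = 1.317; principal scales a = 1.317, b = 0.7593.
sin(ω/2) = (a − b)/(a + b) = 0.5578/2.076 = 0.2686, so ω = 2 arcsin(0.2686) ≈ 31.2°.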